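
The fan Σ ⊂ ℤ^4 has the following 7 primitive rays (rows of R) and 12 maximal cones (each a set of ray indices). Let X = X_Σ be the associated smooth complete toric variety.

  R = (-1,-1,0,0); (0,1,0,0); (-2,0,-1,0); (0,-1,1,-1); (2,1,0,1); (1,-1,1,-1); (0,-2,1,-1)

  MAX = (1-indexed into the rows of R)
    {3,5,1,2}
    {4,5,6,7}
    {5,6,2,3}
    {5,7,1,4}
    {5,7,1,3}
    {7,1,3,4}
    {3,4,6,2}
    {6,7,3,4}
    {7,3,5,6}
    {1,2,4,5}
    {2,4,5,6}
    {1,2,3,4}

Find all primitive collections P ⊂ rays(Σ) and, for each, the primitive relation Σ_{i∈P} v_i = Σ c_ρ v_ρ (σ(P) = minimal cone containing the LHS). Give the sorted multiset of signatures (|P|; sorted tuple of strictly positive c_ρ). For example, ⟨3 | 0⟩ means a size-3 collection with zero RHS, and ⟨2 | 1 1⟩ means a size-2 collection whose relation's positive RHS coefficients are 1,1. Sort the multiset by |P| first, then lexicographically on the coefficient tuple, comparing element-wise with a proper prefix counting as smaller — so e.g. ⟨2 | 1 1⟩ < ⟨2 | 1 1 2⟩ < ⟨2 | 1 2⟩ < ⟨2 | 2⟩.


Δ(Σ) — 7 vertices, 3 min non-faces:

  P = {1,6}:  v_{1} + v_{6} = v_{7}  →  sig = ⟨2 | 1⟩
  P = {2,7}:  v_{2} + v_{7} = v_{4}  →  sig = ⟨2 | 1⟩
  P = {3,4,5}:  v_{3} + v_{4} + v_{5} = 0  →  sig = ⟨3 | 0⟩

Hence PRS(X_Σ) =
    |P|=2: 2 collections, coeffs (1), (1)
    |P|=3: 1 collection, coeffs ()


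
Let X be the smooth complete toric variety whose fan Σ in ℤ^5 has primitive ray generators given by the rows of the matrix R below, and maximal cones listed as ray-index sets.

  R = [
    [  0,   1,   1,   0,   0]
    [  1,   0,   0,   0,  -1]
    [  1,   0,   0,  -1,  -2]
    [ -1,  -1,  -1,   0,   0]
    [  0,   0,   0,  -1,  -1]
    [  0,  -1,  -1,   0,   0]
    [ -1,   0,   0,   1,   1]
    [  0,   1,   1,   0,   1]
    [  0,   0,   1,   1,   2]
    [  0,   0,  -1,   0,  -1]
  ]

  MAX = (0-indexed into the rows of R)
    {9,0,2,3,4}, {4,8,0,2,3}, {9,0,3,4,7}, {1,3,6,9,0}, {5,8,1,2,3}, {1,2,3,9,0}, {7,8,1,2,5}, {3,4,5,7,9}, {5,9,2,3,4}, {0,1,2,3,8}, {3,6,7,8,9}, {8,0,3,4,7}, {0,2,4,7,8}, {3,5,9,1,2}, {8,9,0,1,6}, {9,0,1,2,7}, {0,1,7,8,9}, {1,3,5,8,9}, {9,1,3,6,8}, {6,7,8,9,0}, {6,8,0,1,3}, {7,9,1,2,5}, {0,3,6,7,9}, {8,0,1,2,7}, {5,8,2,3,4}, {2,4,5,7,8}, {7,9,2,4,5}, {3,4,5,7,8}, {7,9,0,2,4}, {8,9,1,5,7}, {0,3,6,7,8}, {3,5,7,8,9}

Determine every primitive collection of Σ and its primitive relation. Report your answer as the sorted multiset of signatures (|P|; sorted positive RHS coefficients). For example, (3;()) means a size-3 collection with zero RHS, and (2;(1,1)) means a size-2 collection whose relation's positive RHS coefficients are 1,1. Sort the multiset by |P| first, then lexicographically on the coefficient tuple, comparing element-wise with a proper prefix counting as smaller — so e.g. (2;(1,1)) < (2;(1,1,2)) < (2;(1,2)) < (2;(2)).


Σ has 11 primitive collections:

  • {0,5}:  v_{0} + v_{5} = 0  so sig = (2;())
  • {1,4}:  v_{1} + v_{4} = v_{2}  so sig = (2;(1))
  • {4,6}:  v_{4} + v_{6} = v_{0} + v_{3}  so sig = (2;(1,1))
  • {2,6}:  v_{2} + v_{6} = v_{0} + v_{1} + v_{3}  so sig = (2;(1,1,1))
  • {5,6}:  v_{5} + v_{6} = v_{3} + v_{8} + v_{9}  so sig = (2;(1,1,1))
  • {1,3,7}:  v_{1} + v_{3} + v_{7} = 0  so sig = (3;())
  • {4,8,9}:  v_{4} + v_{8} + v_{9} = 0  so sig = (3;())
  • {2,3,7}:  v_{2} + v_{3} + v_{7} = v_{4}  so sig = (3;(1))
  • {2,8,9}:  v_{2} + v_{8} + v_{9} = v_{1}  so sig = (3;(1))
  • {1,6,7}:  v_{1} + v_{6} + v_{7} = v_{0} + v_{8} + v_{9}  so sig = (3;(1,1,1))
  • {0,3,8,9}:  v_{0} + v_{3} + v_{8} + v_{9} = v_{6}  so sig = (4;(1))

Sorted signature multiset PRS(X):
[(2;()), (2;(1)), (2;(1,1)), (2;(1,1,1)), (2;(1,1,1)), (3;()), (3;()), (3;(1)), (3;(1)), (3;(1,1,1)), (4;(1))]


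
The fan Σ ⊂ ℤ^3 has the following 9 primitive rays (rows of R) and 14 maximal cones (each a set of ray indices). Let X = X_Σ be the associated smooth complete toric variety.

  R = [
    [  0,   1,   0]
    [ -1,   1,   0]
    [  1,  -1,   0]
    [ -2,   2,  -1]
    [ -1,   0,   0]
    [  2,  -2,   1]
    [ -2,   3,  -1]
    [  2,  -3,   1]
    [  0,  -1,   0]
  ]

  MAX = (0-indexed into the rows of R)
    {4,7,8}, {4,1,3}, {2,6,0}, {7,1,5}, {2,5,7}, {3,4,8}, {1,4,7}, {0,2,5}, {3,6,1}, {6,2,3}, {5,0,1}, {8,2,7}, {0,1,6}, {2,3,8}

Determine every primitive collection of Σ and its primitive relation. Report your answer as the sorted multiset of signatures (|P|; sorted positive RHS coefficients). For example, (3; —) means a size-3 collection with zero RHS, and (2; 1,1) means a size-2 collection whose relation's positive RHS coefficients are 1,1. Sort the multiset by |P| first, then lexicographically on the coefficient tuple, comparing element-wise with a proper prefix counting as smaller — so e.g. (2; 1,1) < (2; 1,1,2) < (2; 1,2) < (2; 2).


The 15 primitive collections of Σ (r=9, n=3):

  P={0,8}:  v_{0} + v_{8} = 0  ⇒ sig = (2; —)
  P={1,2}:  v_{1} + v_{2} = 0  ⇒ sig = (2; —)
  P={3,5}:  v_{3} + v_{5} = 0  ⇒ sig = (2; —)
  P={6,7}:  v_{6} + v_{7} = 0  ⇒ sig = (2; —)
  P={0,3}:  v_{0} + v_{3} = v_{6}  ⇒ sig = (2; 1)
  P={0,4}:  v_{0} + v_{4} = v_{1}  ⇒ sig = (2; 1)
  P={0,7}:  v_{0} + v_{7} = v_{5}  ⇒ sig = (2; 1)
  P={1,8}:  v_{1} + v_{8} = v_{4}  ⇒ sig = (2; 1)
  P={2,4}:  v_{2} + v_{4} = v_{8}  ⇒ sig = (2; 1)
  P={3,7}:  v_{3} + v_{7} = v_{8}  ⇒ sig = (2; 1)
  P={5,6}:  v_{5} + v_{6} = v_{0}  ⇒ sig = (2; 1)
  P={5,8}:  v_{5} + v_{8} = v_{7}  ⇒ sig = (2; 1)
  P={6,8}:  v_{6} + v_{8} = v_{3}  ⇒ sig = (2; 1)
  P={4,5}:  v_{4} + v_{5} = v_{1} + v_{7}  ⇒ sig = (2; 1,1)
  P={4,6}:  v_{4} + v_{6} = v_{1} + v_{3}  ⇒ sig = (2; 1,1)

Hence PRS(X_Σ) =
    |P|=2: 15 collections, coeffs (), (), (), (), (1), (1), (1), (1), (1), (1), (1), (1), (1), (1,1), (1,1)


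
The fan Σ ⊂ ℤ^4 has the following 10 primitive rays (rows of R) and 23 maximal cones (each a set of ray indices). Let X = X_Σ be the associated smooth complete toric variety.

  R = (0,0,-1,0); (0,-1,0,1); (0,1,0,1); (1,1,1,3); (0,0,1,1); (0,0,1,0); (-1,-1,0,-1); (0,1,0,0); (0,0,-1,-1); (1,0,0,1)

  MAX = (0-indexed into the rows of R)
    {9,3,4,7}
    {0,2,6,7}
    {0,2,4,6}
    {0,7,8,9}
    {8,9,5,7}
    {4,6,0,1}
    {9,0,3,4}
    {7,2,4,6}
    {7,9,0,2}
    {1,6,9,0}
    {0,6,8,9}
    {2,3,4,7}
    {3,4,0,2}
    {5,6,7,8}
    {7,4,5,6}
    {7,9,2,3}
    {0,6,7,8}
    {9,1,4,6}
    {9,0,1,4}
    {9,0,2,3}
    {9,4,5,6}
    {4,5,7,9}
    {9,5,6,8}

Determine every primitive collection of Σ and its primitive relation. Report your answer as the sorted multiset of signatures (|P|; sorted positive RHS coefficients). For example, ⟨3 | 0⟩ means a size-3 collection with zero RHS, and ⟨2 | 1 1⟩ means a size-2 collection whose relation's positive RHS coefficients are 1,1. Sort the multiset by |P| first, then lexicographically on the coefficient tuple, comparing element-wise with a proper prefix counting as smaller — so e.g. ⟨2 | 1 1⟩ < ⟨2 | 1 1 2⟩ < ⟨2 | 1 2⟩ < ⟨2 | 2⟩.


Minimal non-faces — 18 found among 10 rays, 23 max cones:

  • {0,5}:  v_{0} + v_{5} = 0  so sig = ⟨2 | 0⟩
  • {4,8}:  v_{4} + v_{8} = 0  so sig = ⟨2 | 0⟩
  • {1,7}:  v_{1} + v_{7} = v_{0} + v_{4}  so sig = ⟨2 | 1 1⟩
  • {2,5}:  v_{2} + v_{5} = v_{4} + v_{7}  so sig = ⟨2 | 1 1⟩
  • {2,8}:  v_{2} + v_{8} = v_{0} + v_{7}  so sig = ⟨2 | 1 1⟩
  • {3,8}:  v_{3} + v_{8} = v_{2} + v_{9}  so sig = ⟨2 | 1 1⟩
  • {1,5}:  v_{1} + v_{5} = v_{4} + v_{6} + v_{9}  so sig = ⟨2 | 1 1 1⟩
  • {1,8}:  v_{1} + v_{8} = v_{0} + v_{6} + v_{9}  so sig = ⟨2 | 1 1 1⟩
  • {3,5}:  v_{3} + v_{5} = 2·v_{4} + v_{7} + v_{9}  so sig = ⟨2 | 1 1 2⟩
  • {3,6}:  v_{3} + v_{6} = v_{0} + 2·v_{4}  so sig = ⟨2 | 1 2⟩
  • {1,3}:  v_{1} + v_{3} = 2·v_{0} + 3·v_{4} + v_{9}  so sig = ⟨2 | 1 2 3⟩
  • {1,2}:  v_{1} + v_{2} = 2·v_{0} + 2·v_{4}  so sig = ⟨2 | 2 2⟩
  • {6,7,9}:  v_{6} + v_{7} + v_{9} = 0  so sig = ⟨3 | 0⟩
  • {0,4,7}:  v_{0} + v_{4} + v_{7} = v_{2}  so sig = ⟨3 | 1⟩
  • {2,4,9}:  v_{2} + v_{4} + v_{9} = v_{3}  so sig = ⟨3 | 1⟩
  • {2,6,9}:  v_{2} + v_{6} + v_{9} = v_{0} + v_{4}  so sig = ⟨3 | 1 1⟩
  • {0,3,7}:  v_{0} + v_{3} + v_{7} = 2·v_{2} + v_{9}  so sig = ⟨3 | 1 2⟩
  • {0,4,6,9}:  v_{0} + v_{4} + v_{6} + v_{9} = v_{1}  so sig = ⟨4 | 1⟩

Sorted signature multiset PRS(X):
[⟨2 | 0⟩, ⟨2 | 0⟩, ⟨2 | 1 1⟩, ⟨2 | 1 1⟩, ⟨2 | 1 1⟩, ⟨2 | 1 1⟩, ⟨2 | 1 1 1⟩, ⟨2 | 1 1 1⟩, ⟨2 | 1 1 2⟩, ⟨2 | 1 2⟩, ⟨2 | 1 2 3⟩, ⟨2 | 2 2⟩, ⟨3 | 0⟩, ⟨3 | 1⟩, ⟨3 | 1⟩, ⟨3 | 1 1⟩, ⟨3 | 1 2⟩, ⟨4 | 1⟩]


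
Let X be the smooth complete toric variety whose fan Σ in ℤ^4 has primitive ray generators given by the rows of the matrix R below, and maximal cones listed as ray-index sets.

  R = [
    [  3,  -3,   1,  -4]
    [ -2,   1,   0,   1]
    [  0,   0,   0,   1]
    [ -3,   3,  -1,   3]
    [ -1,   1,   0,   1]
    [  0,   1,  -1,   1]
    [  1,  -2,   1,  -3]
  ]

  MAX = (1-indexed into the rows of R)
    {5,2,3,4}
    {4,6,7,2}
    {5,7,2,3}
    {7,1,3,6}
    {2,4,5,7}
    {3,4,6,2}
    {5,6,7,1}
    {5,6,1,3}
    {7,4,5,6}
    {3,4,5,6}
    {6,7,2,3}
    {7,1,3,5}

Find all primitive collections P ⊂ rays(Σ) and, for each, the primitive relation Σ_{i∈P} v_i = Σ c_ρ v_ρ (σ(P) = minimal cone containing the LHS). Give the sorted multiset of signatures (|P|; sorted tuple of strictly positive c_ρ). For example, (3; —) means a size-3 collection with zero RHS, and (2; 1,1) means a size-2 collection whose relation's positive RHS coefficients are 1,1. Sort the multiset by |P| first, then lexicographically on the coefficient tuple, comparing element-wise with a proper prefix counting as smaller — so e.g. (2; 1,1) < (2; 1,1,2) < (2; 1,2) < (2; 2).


Σ has 5 primitive collections:

  {1,2}:  v_{1} + v_{2} = v_{7}  ⟹  sig = (2; 1)
  {1,4}:  v_{1} + v_{4} = v_{5} + v_{6} + v_{7}  ⟹  sig = (2; 1,1,1)
  {2,5,6}:  v_{2} + v_{5} + v_{6} = v_{4}  ⟹  sig = (3; 1)
  {3,4,7}:  v_{3} + v_{4} + v_{7} = v_{2}  ⟹  sig = (3; 1)
  {3,5,6,7}:  v_{3} + v_{5} + v_{6} + v_{7} = 0  ⟹  sig = (4; —)

Signatures (|P|; sorted positive RHS coefficients), sorted:
[(2; 1), (2; 1,1,1), (3; 1), (3; 1), (4; —)]


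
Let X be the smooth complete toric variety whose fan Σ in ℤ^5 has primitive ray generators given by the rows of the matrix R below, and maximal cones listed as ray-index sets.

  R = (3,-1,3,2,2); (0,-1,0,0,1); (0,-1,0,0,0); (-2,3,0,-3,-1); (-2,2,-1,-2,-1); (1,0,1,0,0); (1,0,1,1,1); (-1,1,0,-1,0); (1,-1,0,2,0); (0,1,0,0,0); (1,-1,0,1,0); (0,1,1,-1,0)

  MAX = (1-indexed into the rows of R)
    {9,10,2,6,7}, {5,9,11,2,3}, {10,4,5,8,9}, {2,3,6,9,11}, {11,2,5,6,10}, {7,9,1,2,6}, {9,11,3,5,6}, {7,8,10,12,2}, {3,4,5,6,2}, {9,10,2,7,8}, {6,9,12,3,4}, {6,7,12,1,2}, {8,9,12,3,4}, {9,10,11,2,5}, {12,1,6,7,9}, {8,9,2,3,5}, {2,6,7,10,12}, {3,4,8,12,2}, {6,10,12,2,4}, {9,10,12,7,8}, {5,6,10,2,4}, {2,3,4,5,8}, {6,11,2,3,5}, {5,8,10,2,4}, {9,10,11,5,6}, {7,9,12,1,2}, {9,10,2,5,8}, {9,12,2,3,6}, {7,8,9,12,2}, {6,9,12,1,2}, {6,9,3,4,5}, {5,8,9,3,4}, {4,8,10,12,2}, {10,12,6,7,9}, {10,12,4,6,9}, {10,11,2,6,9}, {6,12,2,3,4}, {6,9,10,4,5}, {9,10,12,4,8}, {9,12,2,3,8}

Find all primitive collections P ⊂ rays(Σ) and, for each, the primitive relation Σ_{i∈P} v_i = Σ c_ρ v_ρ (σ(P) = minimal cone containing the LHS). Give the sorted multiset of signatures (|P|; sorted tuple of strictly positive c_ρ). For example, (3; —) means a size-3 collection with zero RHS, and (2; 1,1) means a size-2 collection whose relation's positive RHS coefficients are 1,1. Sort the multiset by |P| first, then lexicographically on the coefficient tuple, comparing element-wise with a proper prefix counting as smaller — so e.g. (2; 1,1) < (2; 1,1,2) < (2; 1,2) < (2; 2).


Σ has 20 primitive collections:

  P={3,10}:  v_{3} + v_{10} = 0  ⇒ sig = (2; —)
  P={8,11}:  v_{8} + v_{11} = 0  ⇒ sig = (2; —)
  P={5,12}:  v_{5} + v_{12} = v_{4}  ⇒ sig = (2; 1)
  P={6,8}:  v_{6} + v_{8} = v_{12}  ⇒ sig = (2; 1)
  P={11,12}:  v_{11} + v_{12} = v_{6}  ⇒ sig = (2; 1)
  P={1,5}:  v_{1} + v_{5} = v_{7} + v_{12}  ⇒ sig = (2; 1,1)
  P={4,11}:  v_{4} + v_{11} = v_{5} + v_{6}  ⇒ sig = (2; 1,1)
  P={5,7}:  v_{5} + v_{7} = v_{8} + v_{10}  ⇒ sig = (2; 1,1)
  P={3,7}:  v_{3} + v_{7} = v_{2} + v_{9} + v_{12}  ⇒ sig = (2; 1,1,1)
  P={4,7}:  v_{4} + v_{7} = v_{8} + v_{10} + v_{12}  ⇒ sig = (2; 1,1,1)
  P={7,11}:  v_{7} + v_{11} = v_{2} + v_{6} + v_{9} + v_{10}  ⇒ sig = (2; 1,1,1,1)
  P={1,8}:  v_{1} + v_{8} = v_{2} + v_{7} + v_{9} + 2·v_{12}  ⇒ sig = (2; 1,1,1,2)
  P={1,11}:  v_{1} + v_{11} = v_{2} + 2·v_{6} + v_{7} + v_{9}  ⇒ sig = (2; 1,1,1,2)
  P={1,4}:  v_{1} + v_{4} = v_{7} + 2·v_{12}  ⇒ sig = (2; 1,2)
  P={1,10}:  v_{1} + v_{10} = v_{6} + 2·v_{7}  ⇒ sig = (2; 1,2)
  P={1,3}:  v_{1} + v_{3} = 2·v_{2} + v_{6} + 2·v_{9} + 2·v_{12}  ⇒ sig = (2; 1,2,2,2)
  P={2,4,9}:  v_{2} + v_{4} + v_{9} = v_{8}  ⇒ sig = (3; 1)
  P={2,5,6,9}:  v_{2} + v_{5} + v_{6} + v_{9} = 0  ⇒ sig = (4; —)
  P={2,9,10,12}:  v_{2} + v_{9} + v_{10} + v_{12} = v_{7}  ⇒ sig = (4; 1)
  P={2,6,7,9,12}:  v_{2} + v_{6} + v_{7} + v_{9} + v_{12} = v_{1}  ⇒ sig = (5; 1)

Sorted signature multiset PRS(X):
    (2; —)
    (2; —)
    (2; 1)
    (2; 1)
    (2; 1)
    (2; 1,1)
    (2; 1,1)
    (2; 1,1)
    (2; 1,1,1)
    (2; 1,1,1)
    (2; 1,1,1,1)
    (2; 1,1,1,2)
    (2; 1,1,1,2)
    (2; 1,2)
    (2; 1,2)
    (2; 1,2,2,2)
    (3; 1)
    (4; —)
    (4; 1)
    (5; 1)


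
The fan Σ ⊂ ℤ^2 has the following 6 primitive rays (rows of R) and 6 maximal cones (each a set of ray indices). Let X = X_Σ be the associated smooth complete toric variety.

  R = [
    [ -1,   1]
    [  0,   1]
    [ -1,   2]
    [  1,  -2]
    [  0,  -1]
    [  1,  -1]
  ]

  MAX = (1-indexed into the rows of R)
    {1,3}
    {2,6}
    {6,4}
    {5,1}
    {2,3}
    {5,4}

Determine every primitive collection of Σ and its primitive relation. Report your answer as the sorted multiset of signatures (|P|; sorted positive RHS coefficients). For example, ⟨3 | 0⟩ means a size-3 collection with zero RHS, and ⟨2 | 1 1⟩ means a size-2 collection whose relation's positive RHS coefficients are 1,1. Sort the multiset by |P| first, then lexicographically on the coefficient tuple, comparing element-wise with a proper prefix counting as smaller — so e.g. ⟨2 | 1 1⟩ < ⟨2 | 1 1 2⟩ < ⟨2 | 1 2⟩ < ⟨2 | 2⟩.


9 minimal non-faces of Δ(Σ) (on 6 rays):

  {1,6}:  v_{1} + v_{6} = 0  ⟹  sig = ⟨2 | 0⟩
  {2,5}:  v_{2} + v_{5} = 0  ⟹  sig = ⟨2 | 0⟩
  {3,4}:  v_{3} + v_{4} = 0  ⟹  sig = ⟨2 | 0⟩
  {1,2}:  v_{1} + v_{2} = v_{3}  ⟹  sig = ⟨2 | 1⟩
  {1,4}:  v_{1} + v_{4} = v_{5}  ⟹  sig = ⟨2 | 1⟩
  {2,4}:  v_{2} + v_{4} = v_{6}  ⟹  sig = ⟨2 | 1⟩
  {3,5}:  v_{3} + v_{5} = v_{1}  ⟹  sig = ⟨2 | 1⟩
  {3,6}:  v_{3} + v_{6} = v_{2}  ⟹  sig = ⟨2 | 1⟩
  {5,6}:  v_{5} + v_{6} = v_{4}  ⟹  sig = ⟨2 | 1⟩

so the primitive-relation signature multiset is
    |P|=2: 9 collections, coeffs (), (), (), (1), (1), (1), (1), (1), (1)


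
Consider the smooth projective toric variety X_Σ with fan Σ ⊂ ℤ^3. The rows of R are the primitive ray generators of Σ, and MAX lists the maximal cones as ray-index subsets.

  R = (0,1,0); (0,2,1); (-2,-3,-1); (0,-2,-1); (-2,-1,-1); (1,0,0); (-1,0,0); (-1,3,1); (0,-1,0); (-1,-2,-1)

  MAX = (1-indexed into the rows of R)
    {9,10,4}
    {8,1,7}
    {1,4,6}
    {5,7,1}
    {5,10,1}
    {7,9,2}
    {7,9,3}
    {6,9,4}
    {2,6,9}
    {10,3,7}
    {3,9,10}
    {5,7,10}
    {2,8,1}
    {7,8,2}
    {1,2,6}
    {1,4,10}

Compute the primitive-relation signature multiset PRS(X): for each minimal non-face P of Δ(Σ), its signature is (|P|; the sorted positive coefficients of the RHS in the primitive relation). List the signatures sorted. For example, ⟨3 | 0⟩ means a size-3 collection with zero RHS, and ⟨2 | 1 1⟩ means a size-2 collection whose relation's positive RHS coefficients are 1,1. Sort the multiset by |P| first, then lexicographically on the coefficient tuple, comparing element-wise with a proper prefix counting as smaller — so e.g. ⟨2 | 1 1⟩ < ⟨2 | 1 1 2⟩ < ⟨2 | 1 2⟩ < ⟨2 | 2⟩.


Σ has 24 primitive collections:

  {1,9}:  v_{1} + v_{9} = 0 ; sig = ⟨2 | 0⟩
  {2,4}:  v_{2} + v_{4} = 0 ; sig = ⟨2 | 0⟩
  {6,7}:  v_{6} + v_{7} = 0 ; sig = ⟨2 | 0⟩
  {2,10}:  v_{2} + v_{10} = v_{7} ; sig = ⟨2 | 1⟩
  {4,7}:  v_{4} + v_{7} = v_{10} ; sig = ⟨2 | 1⟩
  {6,10}:  v_{6} + v_{10} = v_{4} ; sig = ⟨2 | 1⟩
  {1,3}:  v_{1} + v_{3} = v_{7} + v_{10} ; sig = ⟨2 | 1 1⟩
  {3,6}:  v_{3} + v_{6} = v_{9} + v_{10} ; sig = ⟨2 | 1 1⟩
  {4,8}:  v_{4} + v_{8} = v_{1} + v_{7} ; sig = ⟨2 | 1 1⟩
  {5,6}:  v_{5} + v_{6} = v_{1} + v_{10} ; sig = ⟨2 | 1 1⟩
  {5,9}:  v_{5} + v_{9} = v_{7} + v_{10} ; sig = ⟨2 | 1 1⟩
  {6,8}:  v_{6} + v_{8} = v_{1} + v_{2} ; sig = ⟨2 | 1 1⟩
  {8,9}:  v_{8} + v_{9} = v_{2} + v_{7} ; sig = ⟨2 | 1 1⟩
  {2,3}:  v_{2} + v_{3} = 2·v_{7} + v_{9} ; sig = ⟨2 | 1 2⟩
  {2,5}:  v_{2} + v_{5} = v_{1} + 2·v_{7} ; sig = ⟨2 | 1 2⟩
  {3,4}:  v_{3} + v_{4} = v_{9} + 2·v_{10} ; sig = ⟨2 | 1 2⟩
  {4,5}:  v_{4} + v_{5} = v_{1} + 2·v_{10} ; sig = ⟨2 | 1 2⟩
  {8,10}:  v_{8} + v_{10} = v_{1} + 2·v_{7} ; sig = ⟨2 | 1 2⟩
  {3,5}:  v_{3} + v_{5} = 2·v_{7} + 2·v_{10} ; sig = ⟨2 | 2 2⟩
  {5,8}:  v_{5} + v_{8} = 2·v_{1} + 3·v_{7} ; sig = ⟨2 | 2 3⟩
  {3,8}:  v_{3} + v_{8} = 3·v_{7} ; sig = ⟨2 | 3⟩
  {1,2,7}:  v_{1} + v_{2} + v_{7} = v_{8} ; sig = ⟨3 | 1⟩
  {1,7,10}:  v_{1} + v_{7} + v_{10} = v_{5} ; sig = ⟨3 | 1⟩
  {7,9,10}:  v_{7} + v_{9} + v_{10} = v_{3} ; sig = ⟨3 | 1⟩

Sorted signature multiset PRS(X):
    |P|=2: 21 collections, coeffs (), (), (), (1), (1), (1), (1,1), (1,1), (1,1), (1,1), (1,1), (1,1), (1,1), (1,2), (1,2), (1,2), (1,2), (1,2), (2,2), (2,3), (3)
    |P|=3: 3 collections, coeffs (1), (1), (1)


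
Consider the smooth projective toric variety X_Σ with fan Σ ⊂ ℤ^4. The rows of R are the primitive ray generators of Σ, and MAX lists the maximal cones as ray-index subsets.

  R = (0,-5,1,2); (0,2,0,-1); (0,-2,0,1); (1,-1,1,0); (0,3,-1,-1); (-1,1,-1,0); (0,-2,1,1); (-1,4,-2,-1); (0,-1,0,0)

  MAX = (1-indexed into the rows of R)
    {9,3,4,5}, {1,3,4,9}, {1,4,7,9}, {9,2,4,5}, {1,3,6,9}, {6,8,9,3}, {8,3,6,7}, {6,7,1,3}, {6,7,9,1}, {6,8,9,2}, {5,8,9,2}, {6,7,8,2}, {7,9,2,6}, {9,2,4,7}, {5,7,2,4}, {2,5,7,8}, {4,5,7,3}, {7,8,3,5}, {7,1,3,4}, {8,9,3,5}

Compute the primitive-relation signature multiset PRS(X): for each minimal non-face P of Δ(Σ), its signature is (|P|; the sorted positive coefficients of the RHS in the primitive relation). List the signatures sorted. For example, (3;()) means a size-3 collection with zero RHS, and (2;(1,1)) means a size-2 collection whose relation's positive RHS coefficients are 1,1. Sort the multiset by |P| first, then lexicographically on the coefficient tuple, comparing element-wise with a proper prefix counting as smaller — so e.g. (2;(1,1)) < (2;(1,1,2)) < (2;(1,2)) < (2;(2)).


Σ has 10 primitive collections:

  • {2,3}:  v_{2} + v_{3} = 0 ; sig = (2;())
  • {4,6}:  v_{4} + v_{6} = 0 ; sig = (2;())
  • {1,5}:  v_{1} + v_{5} = v_{3} ; sig = (2;(1))
  • {4,8}:  v_{4} + v_{8} = v_{5} ; sig = (2;(1))
  • {5,6}:  v_{5} + v_{6} = v_{8} ; sig = (2;(1))
  • {1,2}:  v_{1} + v_{2} = v_{7} + v_{9} ; sig = (2;(1,1))
  • {1,8}:  v_{1} + v_{8} = v_{3} + v_{6} ; sig = (2;(1,1))
  • {5,7,9}:  v_{5} + v_{7} + v_{9} = 0 ; sig = (3;())
  • {3,7,9}:  v_{3} + v_{7} + v_{9} = v_{1} ; sig = (3;(1))
  • {7,8,9}:  v_{7} + v_{8} + v_{9} = v_{6} ; sig = (3;(1))

Hence PRS(X_Σ) =
[(2;()), (2;()), (2;(1)), (2;(1)), (2;(1)), (2;(1,1)), (2;(1,1)), (3;()), (3;(1)), (3;(1))]


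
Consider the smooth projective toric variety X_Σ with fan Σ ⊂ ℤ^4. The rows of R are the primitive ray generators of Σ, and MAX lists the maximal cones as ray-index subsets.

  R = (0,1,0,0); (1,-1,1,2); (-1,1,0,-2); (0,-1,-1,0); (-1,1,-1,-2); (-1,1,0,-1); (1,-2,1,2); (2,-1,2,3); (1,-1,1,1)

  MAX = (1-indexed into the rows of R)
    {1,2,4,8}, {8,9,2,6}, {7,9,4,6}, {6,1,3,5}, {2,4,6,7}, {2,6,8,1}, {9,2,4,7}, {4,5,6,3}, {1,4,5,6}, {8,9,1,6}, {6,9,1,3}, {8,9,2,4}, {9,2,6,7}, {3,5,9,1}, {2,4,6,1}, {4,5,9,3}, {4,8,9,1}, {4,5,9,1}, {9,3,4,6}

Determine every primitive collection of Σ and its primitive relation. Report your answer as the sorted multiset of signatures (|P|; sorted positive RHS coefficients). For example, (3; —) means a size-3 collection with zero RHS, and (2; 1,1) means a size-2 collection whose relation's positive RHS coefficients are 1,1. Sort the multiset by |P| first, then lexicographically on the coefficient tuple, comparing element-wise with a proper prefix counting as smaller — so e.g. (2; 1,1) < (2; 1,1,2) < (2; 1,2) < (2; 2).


The 14 primitive collections of Σ (r=9, n=4):

  {2,5}:  v_{2} + v_{5} = 0  so sig = (2; —)
  {1,7}:  v_{1} + v_{7} = v_{2}  so sig = (2; 1)
  {2,3}:  v_{2} + v_{3} = v_{6} + v_{9}  so sig = (2; 1,1)
  {5,8}:  v_{5} + v_{8} = v_{1} + v_{9}  so sig = (2; 1,1)
  {5,7}:  v_{5} + v_{7} = v_{4} + v_{6} + v_{9}  so sig = (2; 1,1,1)
  {3,8}:  v_{3} + v_{8} = v_{1} + v_{6} + 2·v_{9}  so sig = (2; 1,1,2)
  {7,8}:  v_{7} + v_{8} = 2·v_{2} + v_{9}  so sig = (2; 1,2)
  {3,7}:  v_{3} + v_{7} = v_{4} + 2·v_{6} + 2·v_{9}  so sig = (2; 1,2,2)
  {1,2,9}:  v_{1} + v_{2} + v_{9} = v_{8}  so sig = (3; 1)
  {1,3,4}:  v_{1} + v_{3} + v_{4} = v_{5}  so sig = (3; 1)
  {4,6,8}:  v_{4} + v_{6} + v_{8} = v_{2}  so sig = (3; 1)
  {5,6,9}:  v_{5} + v_{6} + v_{9} = v_{3}  so sig = (3; 1)
  {1,4,6,9}:  v_{1} + v_{4} + v_{6} + v_{9} = 0  so sig = (4; —)
  {2,4,6,9}:  v_{2} + v_{4} + v_{6} + v_{9} = v_{7}  so sig = (4; 1)

so the primitive-relation signature multiset is
    (2; —)
    (2; 1)
    (2; 1,1)
    (2; 1,1)
    (2; 1,1,1)
    (2; 1,1,2)
    (2; 1,2)
    (2; 1,2,2)
    (3; 1)
    (3; 1)
    (3; 1)
    (3; 1)
    (4; —)
    (4; 1)


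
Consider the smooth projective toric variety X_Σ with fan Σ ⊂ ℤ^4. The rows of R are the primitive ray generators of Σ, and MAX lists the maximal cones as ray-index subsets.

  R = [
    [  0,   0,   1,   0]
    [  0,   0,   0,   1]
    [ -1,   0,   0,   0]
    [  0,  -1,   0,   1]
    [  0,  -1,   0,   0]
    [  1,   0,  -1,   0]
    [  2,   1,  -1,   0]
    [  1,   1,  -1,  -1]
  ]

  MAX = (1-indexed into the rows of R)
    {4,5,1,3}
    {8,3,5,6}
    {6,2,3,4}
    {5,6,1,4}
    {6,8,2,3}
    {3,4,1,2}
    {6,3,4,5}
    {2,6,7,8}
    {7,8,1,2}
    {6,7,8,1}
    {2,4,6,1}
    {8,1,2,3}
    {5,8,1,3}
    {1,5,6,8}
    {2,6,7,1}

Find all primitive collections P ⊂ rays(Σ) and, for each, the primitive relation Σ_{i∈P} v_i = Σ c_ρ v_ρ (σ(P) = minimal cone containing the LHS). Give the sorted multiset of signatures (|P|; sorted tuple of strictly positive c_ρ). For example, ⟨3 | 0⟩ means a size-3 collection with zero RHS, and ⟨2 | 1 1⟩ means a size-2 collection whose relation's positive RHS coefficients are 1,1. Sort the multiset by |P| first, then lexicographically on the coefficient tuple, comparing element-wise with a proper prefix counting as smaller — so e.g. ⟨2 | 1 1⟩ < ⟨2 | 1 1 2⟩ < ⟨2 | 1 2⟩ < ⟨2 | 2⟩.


The 7 primitive collections of Σ (r=8, n=4):

  • {2,5}:  v_{2} + v_{5} = v_{4}  ⇒ sig = ⟨2 | 1⟩
  • {4,8}:  v_{4} + v_{8} = v_{6}  ⇒ sig = ⟨2 | 1⟩
  • {3,7}:  v_{3} + v_{7} = v_{2} + v_{8}  ⇒ sig = ⟨2 | 1 1⟩
  • {4,7}:  v_{4} + v_{7} = v_{1} + v_{2} + 2·v_{6}  ⇒ sig = ⟨2 | 1 1 2⟩
  • {5,7}:  v_{5} + v_{7} = v_{1} + 2·v_{6}  ⇒ sig = ⟨2 | 1 2⟩
  • {1,3,6}:  v_{1} + v_{3} + v_{6} = 0  ⇒ sig = ⟨3 | 0⟩
  • {1,2,6,8}:  v_{1} + v_{2} + v_{6} + v_{8} = v_{7}  ⇒ sig = ⟨4 | 1⟩

Signatures (|P|; sorted positive RHS coefficients), sorted:
    |P|=2: 5 collections, coeffs (1), (1), (1,1), (1,1,2), (1,2)
    |P|=3: 1 collection, coeffs ()
    |P|=4: 1 collection, coeffs (1)


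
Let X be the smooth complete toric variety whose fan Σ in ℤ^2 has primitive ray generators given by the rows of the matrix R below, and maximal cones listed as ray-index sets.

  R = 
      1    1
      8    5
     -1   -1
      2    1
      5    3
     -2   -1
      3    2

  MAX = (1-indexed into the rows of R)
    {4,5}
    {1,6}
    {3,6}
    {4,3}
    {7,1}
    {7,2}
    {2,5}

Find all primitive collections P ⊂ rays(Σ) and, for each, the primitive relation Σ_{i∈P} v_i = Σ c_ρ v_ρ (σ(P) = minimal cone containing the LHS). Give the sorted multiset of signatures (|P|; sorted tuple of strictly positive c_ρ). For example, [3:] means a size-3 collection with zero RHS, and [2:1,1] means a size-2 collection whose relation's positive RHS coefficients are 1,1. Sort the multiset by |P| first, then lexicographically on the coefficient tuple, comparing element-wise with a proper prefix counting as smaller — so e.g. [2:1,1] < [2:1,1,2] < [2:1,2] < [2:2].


The 14 primitive collections of Σ (r=7, n=2):

  {1,3}:  v_{1} + v_{3} = 0 ; sig = [2:]
  {4,6}:  v_{4} + v_{6} = 0 ; sig = [2:]
  {1,4}:  v_{1} + v_{4} = v_{7} ; sig = [2:1]
  {3,7}:  v_{3} + v_{7} = v_{4} ; sig = [2:1]
  {4,7}:  v_{4} + v_{7} = v_{5} ; sig = [2:1]
  {5,6}:  v_{5} + v_{6} = v_{7} ; sig = [2:1]
  {5,7}:  v_{5} + v_{7} = v_{2} ; sig = [2:1]
  {6,7}:  v_{6} + v_{7} = v_{1} ; sig = [2:1]
  {2,3}:  v_{2} + v_{3} = v_{4} + v_{5} ; sig = [2:1,1]
  {1,5}:  v_{1} + v_{5} = 2·v_{7} ; sig = [2:2]
  {2,4}:  v_{2} + v_{4} = 2·v_{5} ; sig = [2:2]
  {2,6}:  v_{2} + v_{6} = 2·v_{7} ; sig = [2:2]
  {3,5}:  v_{3} + v_{5} = 2·v_{4} ; sig = [2:2]
  {1,2}:  v_{1} + v_{2} = 3·v_{7} ; sig = [2:3]

Signatures (|P|; sorted positive RHS coefficients), sorted:
    [2:]
    [2:]
    [2:1]
    [2:1]
    [2:1]
    [2:1]
    [2:1]
    [2:1]
    [2:1,1]
    [2:2]
    [2:2]
    [2:2]
    [2:2]
    [2:3]


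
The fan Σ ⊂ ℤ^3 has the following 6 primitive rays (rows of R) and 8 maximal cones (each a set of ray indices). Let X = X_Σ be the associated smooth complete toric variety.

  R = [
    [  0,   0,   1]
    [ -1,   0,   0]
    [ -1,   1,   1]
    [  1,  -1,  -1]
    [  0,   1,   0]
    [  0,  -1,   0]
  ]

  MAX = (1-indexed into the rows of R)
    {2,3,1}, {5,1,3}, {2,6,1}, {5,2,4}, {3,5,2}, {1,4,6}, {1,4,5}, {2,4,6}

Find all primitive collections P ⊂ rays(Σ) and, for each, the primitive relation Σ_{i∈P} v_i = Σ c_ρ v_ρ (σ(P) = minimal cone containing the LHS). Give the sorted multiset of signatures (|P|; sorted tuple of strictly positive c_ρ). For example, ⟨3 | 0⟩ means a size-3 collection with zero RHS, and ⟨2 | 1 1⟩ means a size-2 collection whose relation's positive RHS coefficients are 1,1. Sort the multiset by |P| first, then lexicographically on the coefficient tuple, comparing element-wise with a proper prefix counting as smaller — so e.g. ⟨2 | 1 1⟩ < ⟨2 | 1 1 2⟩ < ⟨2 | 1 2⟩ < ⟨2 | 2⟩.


5 collections generate NE(X_Σ); each relation:

  • {3,4}:  v_{3} + v_{4} = 0 ; sig = ⟨2 | 0⟩
  • {5,6}:  v_{5} + v_{6} = 0 ; sig = ⟨2 | 0⟩
  • {3,6}:  v_{3} + v_{6} = v_{1} + v_{2} ; sig = ⟨2 | 1 1⟩
  • {1,2,4}:  v_{1} + v_{2} + v_{4} = v_{6} ; sig = ⟨3 | 1⟩
  • {1,2,5}:  v_{1} + v_{2} + v_{5} = v_{3} ; sig = ⟨3 | 1⟩

Sorted signature multiset PRS(X):
    ⟨2 | 0⟩
    ⟨2 | 0⟩
    ⟨2 | 1 1⟩
    ⟨3 | 1⟩
    ⟨3 | 1⟩


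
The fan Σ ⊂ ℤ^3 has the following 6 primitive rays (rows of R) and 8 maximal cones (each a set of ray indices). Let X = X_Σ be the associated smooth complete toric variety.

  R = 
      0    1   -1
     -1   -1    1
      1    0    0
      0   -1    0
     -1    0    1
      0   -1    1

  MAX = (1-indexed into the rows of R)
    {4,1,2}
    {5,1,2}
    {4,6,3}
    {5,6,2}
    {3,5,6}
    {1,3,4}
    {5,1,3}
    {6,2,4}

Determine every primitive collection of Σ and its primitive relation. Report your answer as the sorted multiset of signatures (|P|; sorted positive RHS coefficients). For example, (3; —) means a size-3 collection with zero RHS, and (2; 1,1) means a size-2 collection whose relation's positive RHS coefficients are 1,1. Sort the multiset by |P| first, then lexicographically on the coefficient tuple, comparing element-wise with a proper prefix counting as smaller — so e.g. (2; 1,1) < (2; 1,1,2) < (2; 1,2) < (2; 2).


3 collections generate NE(X_Σ); each relation:

  P = {1,6}:  v_{1} + v_{6} = 0  so sig = (2; —)
  P = {2,3}:  v_{2} + v_{3} = v_{6}  so sig = (2; 1)
  P = {4,5}:  v_{4} + v_{5} = v_{2}  so sig = (2; 1)

Hence PRS(X_Σ) =
{ (2; —),  (2; 1) ×2 }


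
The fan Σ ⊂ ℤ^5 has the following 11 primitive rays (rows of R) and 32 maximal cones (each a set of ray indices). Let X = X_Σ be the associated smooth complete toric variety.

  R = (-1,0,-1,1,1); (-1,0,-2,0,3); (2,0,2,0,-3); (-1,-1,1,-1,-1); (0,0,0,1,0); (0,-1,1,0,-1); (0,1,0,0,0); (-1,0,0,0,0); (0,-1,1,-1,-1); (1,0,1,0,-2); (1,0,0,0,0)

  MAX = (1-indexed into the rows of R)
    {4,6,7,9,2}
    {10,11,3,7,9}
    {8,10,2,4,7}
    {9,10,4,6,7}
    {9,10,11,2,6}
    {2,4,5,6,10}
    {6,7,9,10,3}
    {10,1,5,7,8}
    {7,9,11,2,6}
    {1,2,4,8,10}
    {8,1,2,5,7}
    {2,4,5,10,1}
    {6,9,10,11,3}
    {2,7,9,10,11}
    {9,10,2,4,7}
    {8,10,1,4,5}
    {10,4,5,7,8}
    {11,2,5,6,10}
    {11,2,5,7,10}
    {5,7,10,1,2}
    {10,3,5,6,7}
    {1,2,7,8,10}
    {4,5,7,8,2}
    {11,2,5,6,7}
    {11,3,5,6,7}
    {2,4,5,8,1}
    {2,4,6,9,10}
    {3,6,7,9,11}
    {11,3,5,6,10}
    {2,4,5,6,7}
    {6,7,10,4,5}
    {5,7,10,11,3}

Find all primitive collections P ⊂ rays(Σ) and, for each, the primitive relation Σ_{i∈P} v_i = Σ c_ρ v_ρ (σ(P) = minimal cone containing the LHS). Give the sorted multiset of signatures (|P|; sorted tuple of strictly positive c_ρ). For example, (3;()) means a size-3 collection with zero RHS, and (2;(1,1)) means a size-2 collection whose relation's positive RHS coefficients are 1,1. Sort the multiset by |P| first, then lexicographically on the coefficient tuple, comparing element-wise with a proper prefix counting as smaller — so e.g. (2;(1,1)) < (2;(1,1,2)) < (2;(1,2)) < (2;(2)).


The 17 primitive collections of Σ (r=11, n=5):

  P = {8,11}:  v_{8} + v_{11} = 0  ⇒ sig = (2;())
  P = {2,3}:  v_{2} + v_{3} = v_{11}  ⇒ sig = (2;(1))
  P = {4,11}:  v_{4} + v_{11} = v_{9}  ⇒ sig = (2;(1))
  P = {5,9}:  v_{5} + v_{9} = v_{6}  ⇒ sig = (2;(1))
  P = {8,9}:  v_{8} + v_{9} = v_{4}  ⇒ sig = (2;(1))
  P = {1,3}:  v_{1} + v_{3} = v_{5} + v_{10}  ⇒ sig = (2;(1,1))
  P = {6,8}:  v_{6} + v_{8} = v_{4} + v_{5}  ⇒ sig = (2;(1,1))
  P = {1,11}:  v_{1} + v_{11} = v_{2} + v_{5} + v_{10}  ⇒ sig = (2;(1,1,1))
  P = {3,8}:  v_{3} + v_{8} = v_{6} + v_{7} + v_{10}  ⇒ sig = (2;(1,1,1))
  P = {1,9}:  v_{1} + v_{9} = v_{2} + v_{4} + v_{5} + v_{10}  ⇒ sig = (2;(1,1,1,1))
  P = {3,4}:  v_{3} + v_{4} = v_{6} + v_{7} + v_{9} + v_{10}  ⇒ sig = (2;(1,1,1,1))
  P = {1,6}:  v_{1} + v_{6} = v_{2} + v_{4} + 2·v_{5} + v_{10}  ⇒ sig = (2;(1,1,1,2))
  P = {1,4,7}:  v_{1} + v_{4} + v_{7} = 2·v_{8}  ⇒ sig = (3;(2))
  P = {2,6,7,10}:  v_{2} + v_{6} + v_{7} + v_{10} = 0  ⇒ sig = (4;())
  P = {2,5,8,10}:  v_{2} + v_{5} + v_{8} + v_{10} = v_{1}  ⇒ sig = (4;(1))
  P = {6,7,10,11}:  v_{6} + v_{7} + v_{10} + v_{11} = v_{3}  ⇒ sig = (4;(1))
  P = {2,4,5,7,10}:  v_{2} + v_{4} + v_{5} + v_{7} + v_{10} = v_{8}  ⇒ sig = (5;(1))

Hence PRS(X_Σ) =
    (2;())
    (2;(1))
    (2;(1))
    (2;(1))
    (2;(1))
    (2;(1,1))
    (2;(1,1))
    (2;(1,1,1))
    (2;(1,1,1))
    (2;(1,1,1,1))
    (2;(1,1,1,1))
    (2;(1,1,1,2))
    (3;(2))
    (4;())
    (4;(1))
    (4;(1))
    (5;(1))


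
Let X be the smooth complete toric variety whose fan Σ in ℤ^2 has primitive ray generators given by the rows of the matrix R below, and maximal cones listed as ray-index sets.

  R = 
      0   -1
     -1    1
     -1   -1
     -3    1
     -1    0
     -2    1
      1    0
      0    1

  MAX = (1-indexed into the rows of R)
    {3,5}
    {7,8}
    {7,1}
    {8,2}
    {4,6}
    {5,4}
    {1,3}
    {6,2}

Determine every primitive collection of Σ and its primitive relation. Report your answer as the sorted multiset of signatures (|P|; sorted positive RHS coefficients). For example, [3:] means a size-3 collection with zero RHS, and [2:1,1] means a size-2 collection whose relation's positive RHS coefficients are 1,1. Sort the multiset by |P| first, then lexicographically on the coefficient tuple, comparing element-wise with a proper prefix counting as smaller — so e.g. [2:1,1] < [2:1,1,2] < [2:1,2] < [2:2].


Minimal non-faces — 20 found among 8 rays, 8 max cones:

  P={1,8}:  v_{1} + v_{8} = 0  so sig = [2:]
  P={5,7}:  v_{5} + v_{7} = 0  so sig = [2:]
  P={1,2}:  v_{1} + v_{2} = v_{5}  so sig = [2:1]
  P={1,5}:  v_{1} + v_{5} = v_{3}  so sig = [2:1]
  P={2,5}:  v_{2} + v_{5} = v_{6}  so sig = [2:1]
  P={2,7}:  v_{2} + v_{7} = v_{8}  so sig = [2:1]
  P={3,7}:  v_{3} + v_{7} = v_{1}  so sig = [2:1]
  P={3,8}:  v_{3} + v_{8} = v_{5}  so sig = [2:1]
  P={4,7}:  v_{4} + v_{7} = v_{6}  so sig = [2:1]
  P={5,6}:  v_{5} + v_{6} = v_{4}  so sig = [2:1]
  P={5,8}:  v_{5} + v_{8} = v_{2}  so sig = [2:1]
  P={6,7}:  v_{6} + v_{7} = v_{2}  so sig = [2:1]
  P={4,8}:  v_{4} + v_{8} = v_{2} + v_{6}  so sig = [2:1,1]
  P={1,6}:  v_{1} + v_{6} = 2·v_{5}  so sig = [2:2]
  P={2,3}:  v_{2} + v_{3} = 2·v_{5}  so sig = [2:2]
  P={2,4}:  v_{2} + v_{4} = 2·v_{6}  so sig = [2:2]
  P={6,8}:  v_{6} + v_{8} = 2·v_{2}  so sig = [2:2]
  P={1,4}:  v_{1} + v_{4} = 3·v_{5}  so sig = [2:3]
  P={3,6}:  v_{3} + v_{6} = 3·v_{5}  so sig = [2:3]
  P={3,4}:  v_{3} + v_{4} = 4·v_{5}  so sig = [2:4]

Sorted signature multiset PRS(X):
[[2:], [2:], [2:1], [2:1], [2:1], [2:1], [2:1], [2:1], [2:1], [2:1], [2:1], [2:1], [2:1,1], [2:2], [2:2], [2:2], [2:2], [2:3], [2:3], [2:4]]


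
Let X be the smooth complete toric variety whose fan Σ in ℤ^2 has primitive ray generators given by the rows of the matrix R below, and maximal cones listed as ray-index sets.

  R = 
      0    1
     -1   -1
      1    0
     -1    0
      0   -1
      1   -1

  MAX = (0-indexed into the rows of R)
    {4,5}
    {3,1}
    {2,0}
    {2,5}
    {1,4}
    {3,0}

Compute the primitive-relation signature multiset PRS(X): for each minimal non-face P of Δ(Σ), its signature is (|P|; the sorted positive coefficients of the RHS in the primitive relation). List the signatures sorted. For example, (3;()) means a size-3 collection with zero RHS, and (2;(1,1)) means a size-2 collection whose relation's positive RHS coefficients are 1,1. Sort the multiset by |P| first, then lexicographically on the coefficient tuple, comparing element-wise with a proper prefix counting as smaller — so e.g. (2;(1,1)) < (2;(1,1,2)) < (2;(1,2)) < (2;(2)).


9 collections generate NE(X_Σ); each relation:

  • {0,4}:  v_{0} + v_{4} = 0  →  sig = (2;())
  • {2,3}:  v_{2} + v_{3} = 0  →  sig = (2;())
  • {0,1}:  v_{0} + v_{1} = v_{3}  →  sig = (2;(1))
  • {0,5}:  v_{0} + v_{5} = v_{2}  →  sig = (2;(1))
  • {1,2}:  v_{1} + v_{2} = v_{4}  →  sig = (2;(1))
  • {2,4}:  v_{2} + v_{4} = v_{5}  →  sig = (2;(1))
  • {3,4}:  v_{3} + v_{4} = v_{1}  →  sig = (2;(1))
  • {3,5}:  v_{3} + v_{5} = v_{4}  →  sig = (2;(1))
  • {1,5}:  v_{1} + v_{5} = 2·v_{4}  →  sig = (2;(2))

Hence PRS(X_Σ) =
    |P|=2: 9 collections, coeffs (), (), (1), (1), (1), (1), (1), (1), (2)


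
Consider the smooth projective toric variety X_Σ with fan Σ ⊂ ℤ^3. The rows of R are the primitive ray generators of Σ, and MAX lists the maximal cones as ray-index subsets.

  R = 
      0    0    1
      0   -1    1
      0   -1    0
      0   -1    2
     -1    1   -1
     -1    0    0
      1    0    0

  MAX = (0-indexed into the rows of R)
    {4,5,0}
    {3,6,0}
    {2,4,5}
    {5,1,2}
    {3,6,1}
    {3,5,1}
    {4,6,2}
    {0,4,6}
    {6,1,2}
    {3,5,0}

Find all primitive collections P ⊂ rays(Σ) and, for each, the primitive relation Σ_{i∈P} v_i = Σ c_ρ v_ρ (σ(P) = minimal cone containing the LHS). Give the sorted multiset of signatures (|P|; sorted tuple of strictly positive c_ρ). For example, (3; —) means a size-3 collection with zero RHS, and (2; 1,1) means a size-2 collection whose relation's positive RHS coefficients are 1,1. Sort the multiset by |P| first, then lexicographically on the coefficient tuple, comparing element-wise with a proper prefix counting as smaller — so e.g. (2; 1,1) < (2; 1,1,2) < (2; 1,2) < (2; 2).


Primitive collections (6):

  {5,6}:  v_{5} + v_{6} = 0 ; sig = (2; —)
  {0,1}:  v_{0} + v_{1} = v_{3} ; sig = (2; 1)
  {0,2}:  v_{0} + v_{2} = v_{1} ; sig = (2; 1)
  {1,4}:  v_{1} + v_{4} = v_{5} ; sig = (2; 1)
  {3,4}:  v_{3} + v_{4} = v_{0} + v_{5} ; sig = (2; 1,1)
  {2,3}:  v_{2} + v_{3} = 2·v_{1} ; sig = (2; 2)

so the primitive-relation signature multiset is
    (2; —)
    (2; 1)
    (2; 1)
    (2; 1)
    (2; 1,1)
    (2; 2)


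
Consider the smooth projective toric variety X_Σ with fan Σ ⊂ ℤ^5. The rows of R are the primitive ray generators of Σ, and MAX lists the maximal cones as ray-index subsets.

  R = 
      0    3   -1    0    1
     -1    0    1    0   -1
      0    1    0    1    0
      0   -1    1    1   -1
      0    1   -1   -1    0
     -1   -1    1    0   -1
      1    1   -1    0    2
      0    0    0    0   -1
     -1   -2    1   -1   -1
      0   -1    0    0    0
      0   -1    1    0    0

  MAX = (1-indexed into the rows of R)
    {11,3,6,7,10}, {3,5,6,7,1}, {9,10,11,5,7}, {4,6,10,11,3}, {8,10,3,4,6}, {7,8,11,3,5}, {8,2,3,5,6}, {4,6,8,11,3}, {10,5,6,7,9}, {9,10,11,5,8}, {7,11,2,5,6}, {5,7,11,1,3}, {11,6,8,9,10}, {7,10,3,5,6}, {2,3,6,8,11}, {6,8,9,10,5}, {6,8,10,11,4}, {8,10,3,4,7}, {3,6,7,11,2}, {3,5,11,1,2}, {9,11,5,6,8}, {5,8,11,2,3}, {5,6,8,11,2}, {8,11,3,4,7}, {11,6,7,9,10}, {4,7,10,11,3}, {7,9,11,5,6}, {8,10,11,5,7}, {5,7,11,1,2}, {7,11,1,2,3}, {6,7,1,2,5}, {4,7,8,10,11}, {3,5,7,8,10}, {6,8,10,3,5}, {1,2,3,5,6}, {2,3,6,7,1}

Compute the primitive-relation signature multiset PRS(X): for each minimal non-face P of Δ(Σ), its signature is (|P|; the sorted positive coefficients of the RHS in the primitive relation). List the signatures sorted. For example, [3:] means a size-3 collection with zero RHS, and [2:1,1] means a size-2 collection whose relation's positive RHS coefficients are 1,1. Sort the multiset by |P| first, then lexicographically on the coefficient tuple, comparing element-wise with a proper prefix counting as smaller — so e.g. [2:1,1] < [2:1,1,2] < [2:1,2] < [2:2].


20 minimal non-faces of Δ(Σ) (on 11 rays):

  {2,10}:  v_{2} + v_{10} = v_{6}  ⇒ sig = [2:1]
  {3,9}:  v_{3} + v_{9} = v_{6}  ⇒ sig = [2:1]
  {4,5}:  v_{4} + v_{5} = v_{8}  ⇒ sig = [2:1]
  {1,9}:  v_{1} + v_{9} = v_{2} + v_{5} + v_{6} + v_{7}  ⇒ sig = [2:1,1,1,1]
  {1,10}:  v_{1} + v_{10} = v_{3} + v_{5} + v_{6} + v_{7}  ⇒ sig = [2:1,1,1,1]
  {2,4}:  v_{2} + v_{4} = v_{3} + v_{6} + v_{8} + v_{11}  ⇒ sig = [2:1,1,1,1]
  {4,9}:  v_{4} + v_{9} = v_{6} + v_{8} + v_{10} + v_{11}  ⇒ sig = [2:1,1,1,1]
  {1,4}:  v_{1} + v_{4} = 2·v_{3} + v_{5} + v_{11}  ⇒ sig = [2:1,1,2]
  {2,9}:  v_{2} + v_{9} = v_{5} + 2·v_{6} + v_{11}  ⇒ sig = [2:1,1,2]
  {1,8}:  v_{1} + v_{8} = 2·v_{3} + 2·v_{5} + v_{11}  ⇒ sig = [2:1,2,2]
  {6,7,8}:  v_{6} + v_{7} + v_{8} = 0  ⇒ sig = [3:]
  {2,7,8}:  v_{2} + v_{7} + v_{8} = v_{3} + v_{5} + v_{11}  ⇒ sig = [3:1,1,1]
  {4,6,7}:  v_{4} + v_{6} + v_{7} = v_{3} + v_{10} + v_{11}  ⇒ sig = [3:1,1,1]
  {7,8,9}:  v_{7} + v_{8} + v_{9} = v_{5} + v_{10} + v_{11}  ⇒ sig = [3:1,1,1]
  {1,6,11}:  v_{1} + v_{6} + v_{11} = 2·v_{2} + v_{7}  ⇒ sig = [3:1,2]
  {3,5,10,11}:  v_{3} + v_{5} + v_{10} + v_{11} = 0  ⇒ sig = [4:]
  {2,3,5,7}:  v_{2} + v_{3} + v_{5} + v_{7} = v_{1}  ⇒ sig = [4:1]
  {3,5,6,11}:  v_{3} + v_{5} + v_{6} + v_{11} = v_{2}  ⇒ sig = [4:1]
  {3,8,10,11}:  v_{3} + v_{8} + v_{10} + v_{11} = v_{4}  ⇒ sig = [4:1]
  {5,6,10,11}:  v_{5} + v_{6} + v_{10} + v_{11} = v_{9}  ⇒ sig = [4:1]

Signatures (|P|; sorted positive RHS coefficients), sorted:
    [2:1]
    [2:1]
    [2:1]
    [2:1,1,1,1]
    [2:1,1,1,1]
    [2:1,1,1,1]
    [2:1,1,1,1]
    [2:1,1,2]
    [2:1,1,2]
    [2:1,2,2]
    [3:]
    [3:1,1,1]
    [3:1,1,1]
    [3:1,1,1]
    [3:1,2]
    [4:]
    [4:1]
    [4:1]
    [4:1]
    [4:1]


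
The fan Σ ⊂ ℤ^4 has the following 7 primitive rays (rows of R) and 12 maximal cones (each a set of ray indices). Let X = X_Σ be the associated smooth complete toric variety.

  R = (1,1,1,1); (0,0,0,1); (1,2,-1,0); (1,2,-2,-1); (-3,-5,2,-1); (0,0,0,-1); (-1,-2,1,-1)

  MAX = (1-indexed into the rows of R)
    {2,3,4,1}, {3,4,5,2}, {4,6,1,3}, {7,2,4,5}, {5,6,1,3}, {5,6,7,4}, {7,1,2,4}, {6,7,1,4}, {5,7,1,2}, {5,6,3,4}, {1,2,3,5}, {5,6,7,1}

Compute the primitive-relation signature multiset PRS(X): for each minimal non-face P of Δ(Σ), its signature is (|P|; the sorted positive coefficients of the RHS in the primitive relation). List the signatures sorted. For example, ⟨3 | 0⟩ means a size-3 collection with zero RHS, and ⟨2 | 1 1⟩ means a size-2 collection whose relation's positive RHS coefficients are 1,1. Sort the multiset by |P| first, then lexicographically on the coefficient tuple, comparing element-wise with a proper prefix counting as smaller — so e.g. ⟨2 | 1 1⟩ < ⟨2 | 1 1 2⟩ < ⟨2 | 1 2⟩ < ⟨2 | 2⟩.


|primitive collections| = 3. Relations:

  {2,6}:  v_{2} + v_{6} = 0  →  sig = ⟨2 | 0⟩
  {3,7}:  v_{3} + v_{7} = v_{6}  →  sig = ⟨2 | 1⟩
  {1,4,5}:  v_{1} + v_{4} + v_{5} = v_{7}  →  sig = ⟨3 | 1⟩

Signatures (|P|; sorted positive RHS coefficients), sorted:
    ⟨2 | 0⟩
    ⟨2 | 1⟩
    ⟨3 | 1⟩
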